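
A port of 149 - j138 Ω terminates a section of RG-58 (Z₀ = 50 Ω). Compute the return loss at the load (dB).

RL ≈ 3.08 dB

Γ = (99 − j138)/(199 − j138), |Γ| = 0.701
RL = −20·log₁₀|Γ| = −20·log₁₀(0.701)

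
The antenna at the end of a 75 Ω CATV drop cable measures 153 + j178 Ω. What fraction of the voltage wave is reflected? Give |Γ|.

|Γ| ≈ 0.672

Γ = (Z_L − Z_0)/(Z_L + Z_0) = (78 + j178)/(228 + j178)
|Γ| = 194/289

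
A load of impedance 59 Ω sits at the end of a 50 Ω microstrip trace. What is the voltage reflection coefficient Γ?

Γ = (Z_L − Z_0)/(Z_L + Z_0) = (59 − 50)/(59 + 50) = 9/109

Γ = 0.0826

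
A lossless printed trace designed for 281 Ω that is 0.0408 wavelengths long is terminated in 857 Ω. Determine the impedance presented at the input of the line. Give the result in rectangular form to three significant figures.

βl = 2π × 0.0408 = 14.7°
tan(βl) = tan(14.7°) = 0.262
Z_in = Z_0·(Z_L + jZ_0·tanβl)/(Z_0 + jZ_L·tanβl)
     = 281·(857 + j73.7)/(281 + j225)

Z_in ≈ 559 − j373 Ω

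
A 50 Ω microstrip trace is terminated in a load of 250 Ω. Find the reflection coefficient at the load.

Γ = (Z_L − Z_0)/(Z_L + Z_0) = (250 − 50)/(250 + 50) = 200/300

Γ = 0.667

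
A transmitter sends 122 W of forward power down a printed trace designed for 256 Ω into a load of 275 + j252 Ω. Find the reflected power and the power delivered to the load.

P_reflected ≈ 22.6 W; P_delivered ≈ 99.4 W

|Γ| = |(19 + j252)/(531 + j252)| = 0.43
|Γ|² = 0.185
P_refl = |Γ|²·P_inc = 22.6 W, P_del = (1 − |Γ|²)·P_inc = 99.4 W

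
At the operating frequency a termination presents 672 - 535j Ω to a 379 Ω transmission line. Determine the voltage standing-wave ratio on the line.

Γ = (Z_L − Z_0)/(Z_L + Z_0) = (293 − j535)/(1051 − j535)
|Γ| = 610/1180 = 0.517
VSWR = (1 + |Γ|)/(1 − |Γ|) = 1.52/0.483

VSWR ≈ 3.14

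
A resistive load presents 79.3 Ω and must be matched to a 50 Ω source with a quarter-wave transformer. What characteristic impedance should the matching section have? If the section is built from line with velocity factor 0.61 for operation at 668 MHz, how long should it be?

Z_qwt = √(Z_0·R_L) = √(50 × 79.3) = √3965
λ = 0.61·c/f = 0.274 m, so l = λ/4 = 0.0685 m

Z_qwt ≈ 63 Ω; length ≈ 6.85 cm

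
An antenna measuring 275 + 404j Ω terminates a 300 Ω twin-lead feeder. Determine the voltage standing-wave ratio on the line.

VSWR ≈ 3.72

Γ = (Z_L − Z_0)/(Z_L + Z_0) = (-25 + j404)/(575 + j404)
|Γ| = 405/703 = 0.576
VSWR = (1 + |Γ|)/(1 − |Γ|) = 1.58/0.424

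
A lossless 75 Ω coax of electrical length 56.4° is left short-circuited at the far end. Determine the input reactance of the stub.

tan(βl) = 1.51
For a short-circuited stub, Z_in = jZ_0·tan(βl)

X_in ≈ 113 Ω (inductive)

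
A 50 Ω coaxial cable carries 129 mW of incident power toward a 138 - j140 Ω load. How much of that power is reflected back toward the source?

P_reflected ≈ 64.2 mW

|Γ| = |(88 − j140)/(188 − j140)| = 0.705
|Γ|² = 0.498
P_refl = |Γ|²·P_inc = 64.2 mW, P_del = (1 − |Γ|²)·P_inc = 64.8 mW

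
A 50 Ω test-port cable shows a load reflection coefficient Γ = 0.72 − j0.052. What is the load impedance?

Z_L = Z_0·(1 + Γ)/(1 − Γ) = 50·(1.72 − j0.052)/(0.28 + j0.052)

Z_L ≈ 295 − j64.1 Ω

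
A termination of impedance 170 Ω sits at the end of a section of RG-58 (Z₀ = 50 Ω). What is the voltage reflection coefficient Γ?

Γ = (Z_L − Z_0)/(Z_L + Z_0) = (170 − 50)/(170 + 50) = 120/220

Γ = 0.545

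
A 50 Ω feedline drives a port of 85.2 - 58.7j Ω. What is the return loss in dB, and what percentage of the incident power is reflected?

Γ = (35.2 − j58.7)/(135.2 − j58.7), |Γ| = 0.464
RL = −20·log₁₀(0.464) = 6.66 dB
P_refl/P_inc = |Γ|² = 0.216

RL ≈ 6.66 dB; 21.6% of incident power reflected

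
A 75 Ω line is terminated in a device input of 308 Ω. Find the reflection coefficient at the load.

Γ = (Z_L − Z_0)/(Z_L + Z_0) = (308 − 75)/(308 + 75) = 233/383

Γ = 0.608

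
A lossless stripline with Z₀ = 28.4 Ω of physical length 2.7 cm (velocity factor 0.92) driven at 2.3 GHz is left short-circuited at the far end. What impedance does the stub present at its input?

Z_in ≈ +j179 Ω

λ = v/f = 0.92·c / 2.3 GHz = 0.12 m
βl = 2π·l/λ = 2π × 0.225 = 81°
tan(βl) = 6.31
For a short-circuited stub, Z_in = jZ_0·tan(βl)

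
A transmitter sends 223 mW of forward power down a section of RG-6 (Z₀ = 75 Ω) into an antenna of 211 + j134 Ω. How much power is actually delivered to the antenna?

P_delivered ≈ 142 mW

|Γ| = |(136 + j134)/(286 + j134)| = 0.605
|Γ|² = 0.365
P_refl = |Γ|²·P_inc = 81.5 mW, P_del = (1 − |Γ|²)·P_inc = 142 mW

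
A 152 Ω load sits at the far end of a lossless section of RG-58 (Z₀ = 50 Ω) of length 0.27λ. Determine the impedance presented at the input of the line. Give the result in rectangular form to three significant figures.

Z_in ≈ 16.7 + j5.62 Ω

βl = 2π × 0.27 = 97.2°
tan(βl) = tan(97.2°) = -7.92
Z_in = Z_0·(Z_L + jZ_0·tanβl)/(Z_0 + jZ_L·tanβl)
     = 50·(152 − j396)/(50 − j1200)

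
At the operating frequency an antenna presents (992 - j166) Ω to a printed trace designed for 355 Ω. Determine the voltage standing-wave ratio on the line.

VSWR ≈ 2.88

Γ = (Z_L − Z_0)/(Z_L + Z_0) = (637 − j166)/(1347 − j166)
|Γ| = 658/1360 = 0.485
VSWR = (1 + |Γ|)/(1 − |Γ|) = 1.49/0.515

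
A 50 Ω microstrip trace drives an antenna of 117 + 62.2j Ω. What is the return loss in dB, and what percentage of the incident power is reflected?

Γ = (67 + j62.2)/(167 + j62.2), |Γ| = 0.513
RL = −20·log₁₀(0.513) = 5.8 dB
P_refl/P_inc = |Γ|² = 0.263

RL ≈ 5.8 dB; 26.3% of incident power reflected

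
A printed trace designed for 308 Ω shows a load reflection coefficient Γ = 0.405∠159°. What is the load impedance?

Z_L ≈ 134 + j46.6 Ω

Z_L = Z_0·(1 + Γ)/(1 − Γ) = 308·(0.622 + j0.145)/(1.38 − j0.145)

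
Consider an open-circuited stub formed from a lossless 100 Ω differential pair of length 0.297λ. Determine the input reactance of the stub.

βl = 2π × 0.297 = 107°
tan(βl) = -3.29
For an open-circuited stub, Z_in = −jZ_0·cot(βl) = −jZ_0/tan(βl)

X_in ≈ 30.4 Ω (inductive)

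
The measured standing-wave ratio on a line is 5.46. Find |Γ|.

|Γ| ≈ 0.69

|Γ| = (S − 1)/(S + 1) = (5.46 − 1)/(5.46 + 1) = 4.46/6.46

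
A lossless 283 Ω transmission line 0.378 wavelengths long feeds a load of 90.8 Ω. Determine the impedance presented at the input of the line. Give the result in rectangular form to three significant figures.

βl = 2π × 0.378 = 136°
tan(βl) = tan(136°) = -0.963
Z_in = Z_0·(Z_L + jZ_0·tanβl)/(Z_0 + jZ_L·tanβl)
     = 283·(90.8 − j273)/(283 − j87.4)

Z_in ≈ 160 − j223 Ω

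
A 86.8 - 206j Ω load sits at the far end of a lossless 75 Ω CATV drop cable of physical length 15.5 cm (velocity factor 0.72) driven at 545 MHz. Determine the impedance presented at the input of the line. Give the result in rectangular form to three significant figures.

λ = v/f = 0.72·c / 545 MHz = 0.396 m
βl = 2π·l/λ = 2π × 0.391 = 141°
tan(βl) = tan(141°) = -0.816
Z_in = Z_0·(Z_L + jZ_0·tanβl)/(Z_0 + jZ_L·tanβl)
     = 75·(86.8 − j267)/(-93.1 − j70.8)

Z_in ≈ 59.5 + j170 Ω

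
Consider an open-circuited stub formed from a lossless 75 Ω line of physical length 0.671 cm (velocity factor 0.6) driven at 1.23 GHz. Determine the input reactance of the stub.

X_in ≈ -253 Ω (capacitive)

λ = v/f = 0.6·c / 1.23 GHz = 0.146 m
βl = 2π·l/λ = 2π × 0.0459 = 16.5°
tan(βl) = 0.296
For an open-circuited stub, Z_in = −jZ_0·cot(βl) = −jZ_0/tan(βl)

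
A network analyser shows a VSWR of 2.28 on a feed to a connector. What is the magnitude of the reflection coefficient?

|Γ| ≈ 0.39

|Γ| = (S − 1)/(S + 1) = (2.28 − 1)/(2.28 + 1) = 1.28/3.28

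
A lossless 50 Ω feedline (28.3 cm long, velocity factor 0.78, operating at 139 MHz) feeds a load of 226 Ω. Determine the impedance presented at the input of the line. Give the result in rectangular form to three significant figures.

λ = v/f = 0.78·c / 139 MHz = 1.68 m
βl = 2π·l/λ = 2π × 0.168 = 60.5°
tan(βl) = tan(60.5°) = 1.77
Z_in = Z_0·(Z_L + jZ_0·tanβl)/(Z_0 + jZ_L·tanβl)
     = 50·(226 + j88.4)/(50 + j400)

Z_in ≈ 14.4 − j26.5 Ω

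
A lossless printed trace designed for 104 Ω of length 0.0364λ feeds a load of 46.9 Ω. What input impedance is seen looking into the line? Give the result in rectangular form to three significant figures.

Z_in ≈ 48.9 + j19.1 Ω

βl = 2π × 0.0364 = 13.1°
tan(βl) = tan(13.1°) = 0.233
Z_in = Z_0·(Z_L + jZ_0·tanβl)/(Z_0 + jZ_L·tanβl)
     = 104·(46.9 + j24.2)/(104 + j10.9)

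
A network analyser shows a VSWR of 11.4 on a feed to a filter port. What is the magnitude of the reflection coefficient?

|Γ| ≈ 0.839

|Γ| = (S − 1)/(S + 1) = (11.4 − 1)/(11.4 + 1) = 10.4/12.4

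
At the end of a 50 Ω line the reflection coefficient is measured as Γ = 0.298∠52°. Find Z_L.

Z_L ≈ 63.1 + j32.5 Ω

Z_L = Z_0·(1 + Γ)/(1 − Γ) = 50·(1.18 + j0.235)/(0.817 − j0.235)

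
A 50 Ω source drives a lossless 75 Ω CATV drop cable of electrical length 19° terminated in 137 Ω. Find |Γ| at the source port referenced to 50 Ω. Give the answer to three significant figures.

|Γ| ≈ 0.446

tan(βl) = 0.344
Z_in = Z_0·(Z_L + jZ_0·tanβl)/(Z_0 + jZ_L·tanβl) = 110 − j43.2 Ω
Γ_s = (Z_in − Z_s)/(Z_in + Z_s) = (59.8 − j43.2)/(160 − j43.2), |Γ_s| = 0.446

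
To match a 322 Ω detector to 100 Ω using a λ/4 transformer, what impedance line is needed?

Z_qwt = √(Z_0·R_L) = √(100 × 322) = √32200

Z_qwt ≈ 179 Ω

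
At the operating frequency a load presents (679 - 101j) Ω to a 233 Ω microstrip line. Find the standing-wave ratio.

Γ = (Z_L − Z_0)/(Z_L + Z_0) = (446 − j101)/(912 − j101)
|Γ| = 457/918 = 0.498
VSWR = (1 + |Γ|)/(1 − |Γ|) = 1.5/0.502

VSWR ≈ 2.99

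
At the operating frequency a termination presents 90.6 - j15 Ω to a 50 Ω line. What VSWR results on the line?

Γ = (Z_L − Z_0)/(Z_L + Z_0) = (40.6 − j15)/(140.6 − j15)
|Γ| = 43.3/141 = 0.306
VSWR = (1 + |Γ|)/(1 − |Γ|) = 1.31/0.694

VSWR ≈ 1.88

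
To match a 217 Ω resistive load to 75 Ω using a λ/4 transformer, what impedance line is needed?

Z_qwt = √(Z_0·R_L) = √(75 × 217) = √16280

Z_qwt ≈ 128 Ω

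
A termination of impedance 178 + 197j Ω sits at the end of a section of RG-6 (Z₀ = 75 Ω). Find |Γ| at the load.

|Γ| ≈ 0.693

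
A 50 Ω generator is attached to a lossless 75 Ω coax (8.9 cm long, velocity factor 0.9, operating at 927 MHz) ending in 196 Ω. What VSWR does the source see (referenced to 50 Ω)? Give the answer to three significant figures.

VSWR ≈ 2.04

λ = v/f = 0.9·c / 927 MHz = 0.291 m
βl = 2π·l/λ = 2π × 0.306 = 110°
tan(βl) = -2.75
Z_in = Z_0·(Z_L + jZ_0·tanβl)/(Z_0 + jZ_L·tanβl) = 31.9 + j22.9 Ω
Γ_s = (Z_in − Z_s)/(Z_in + Z_s) = (-18.1 + j22.9)/(81.9 + j22.9), |Γ_s| = 0.343
VSWR = (1 + |Γ_s|)/(1 − |Γ_s|)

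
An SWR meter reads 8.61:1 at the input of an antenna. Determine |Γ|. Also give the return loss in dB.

|Γ| = (S − 1)/(S + 1) = (8.61 − 1)/(8.61 + 1) = 7.61/9.61
RL = −20·log₁₀|Γ| = −20·log₁₀(0.792)

|Γ| ≈ 0.792; return loss ≈ 2.03 dB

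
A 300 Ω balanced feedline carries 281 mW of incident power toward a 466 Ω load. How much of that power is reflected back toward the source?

Γ = (466 − 300)/(466 + 300) = 0.217
|Γ|² = 0.047
P_refl = |Γ|²·P_inc = 13.2 mW, P_del = (1 − |Γ|²)·P_inc = 268 mW

P_reflected ≈ 13.2 mW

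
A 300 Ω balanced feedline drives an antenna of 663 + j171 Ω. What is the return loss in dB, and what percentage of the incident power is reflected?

Γ = (363 + j171)/(963 + j171), |Γ| = 0.41
RL = −20·log₁₀(0.41) = 7.74 dB
P_refl/P_inc = |Γ|² = 0.168

RL ≈ 7.74 dB; 16.8% of incident power reflected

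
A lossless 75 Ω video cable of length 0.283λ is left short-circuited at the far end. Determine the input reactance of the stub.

βl = 2π × 0.283 = 102°
tan(βl) = -4.75
For a short-circuited stub, Z_in = jZ_0·tan(βl)

X_in ≈ -357 Ω (capacitive)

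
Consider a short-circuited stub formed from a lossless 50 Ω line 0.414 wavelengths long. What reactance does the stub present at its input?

βl = 2π × 0.414 = 149°
tan(βl) = -0.6
For a short-circuited stub, Z_in = jZ_0·tan(βl)

X_in ≈ -30 Ω (capacitive)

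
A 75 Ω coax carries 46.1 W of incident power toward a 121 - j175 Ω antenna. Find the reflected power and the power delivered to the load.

P_reflected ≈ 21.9 W; P_delivered ≈ 24.2 W

|Γ| = |(46 − j175)/(196 − j175)| = 0.689
|Γ|² = 0.474
P_refl = |Γ|²·P_inc = 21.9 W, P_del = (1 − |Γ|²)·P_inc = 24.2 W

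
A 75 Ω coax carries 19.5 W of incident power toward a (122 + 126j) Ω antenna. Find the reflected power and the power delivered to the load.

P_reflected ≈ 6.45 W; P_delivered ≈ 13.1 W

|Γ| = |(47 + j126)/(197 + j126)| = 0.575
|Γ|² = 0.331
P_refl = |Γ|²·P_inc = 6.45 W, P_del = (1 − |Γ|²)·P_inc = 13.1 W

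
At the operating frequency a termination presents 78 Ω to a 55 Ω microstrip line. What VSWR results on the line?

Γ = (78 − 55)/(78 + 55) = 0.173
VSWR = (1 + 0.173)/(1 − 0.173)

VSWR ≈ 1.42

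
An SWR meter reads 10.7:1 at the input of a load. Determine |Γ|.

|Γ| ≈ 0.829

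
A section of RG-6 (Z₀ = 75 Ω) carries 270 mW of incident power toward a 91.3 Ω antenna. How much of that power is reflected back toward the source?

P_reflected ≈ 2.59 mW

Γ = (91.3 − 75)/(91.3 + 75) = 0.098
|Γ|² = 0.00961
P_refl = |Γ|²·P_inc = 2.59 mW, P_del = (1 − |Γ|²)·P_inc = 267 mW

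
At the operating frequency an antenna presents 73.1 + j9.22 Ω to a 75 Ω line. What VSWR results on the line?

Γ = (Z_L − Z_0)/(Z_L + Z_0) = (-1.9 + j9.22)/(148.1 + j9.22)
|Γ| = 9.41/148 = 0.0634
VSWR = (1 + |Γ|)/(1 − |Γ|) = 1.06/0.937

VSWR ≈ 1.14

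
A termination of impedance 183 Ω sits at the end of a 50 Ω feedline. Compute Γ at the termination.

Γ = 0.571

Γ = (Z_L − Z_0)/(Z_L + Z_0) = (183 − 50)/(183 + 50) = 133/233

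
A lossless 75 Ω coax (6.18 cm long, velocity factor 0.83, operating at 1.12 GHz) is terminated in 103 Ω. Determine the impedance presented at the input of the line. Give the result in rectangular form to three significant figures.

λ = v/f = 0.83·c / 1.12 GHz = 0.222 m
βl = 2π·l/λ = 2π × 0.278 = 100°
tan(βl) = tan(100°) = -5.63
Z_in = Z_0·(Z_L + jZ_0·tanβl)/(Z_0 + jZ_L·tanβl)
     = 75·(103 − j422)/(75 − j580)

Z_in ≈ 55.4 + j6.16 Ω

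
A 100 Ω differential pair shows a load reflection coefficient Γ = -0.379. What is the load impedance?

Z_L ≈ 45 Ω

Z_L = Z_0·(1 + Γ)/(1 − Γ) = 100·(0.621)/(1.38)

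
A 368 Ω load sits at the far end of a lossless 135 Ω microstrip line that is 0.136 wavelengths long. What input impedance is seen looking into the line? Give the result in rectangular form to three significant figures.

Z_in ≈ 79 − j92.3 Ω

βl = 2π × 0.136 = 49°
tan(βl) = tan(49°) = 1.15
Z_in = Z_0·(Z_L + jZ_0·tanβl)/(Z_0 + jZ_L·tanβl)
     = 135·(368 + j155)/(135 + j423)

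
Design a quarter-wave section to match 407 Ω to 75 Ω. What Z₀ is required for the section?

Z_qwt ≈ 175 Ω

Z_qwt = √(Z_0·R_L) = √(75 × 407) = √30520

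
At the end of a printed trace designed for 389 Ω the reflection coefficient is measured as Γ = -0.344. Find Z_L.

Z_L ≈ 190 Ω

Z_L = Z_0·(1 + Γ)/(1 − Γ) = 389·(0.656)/(1.34)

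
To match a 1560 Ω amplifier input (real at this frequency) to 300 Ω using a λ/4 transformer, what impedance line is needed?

Z_qwt ≈ 684 Ω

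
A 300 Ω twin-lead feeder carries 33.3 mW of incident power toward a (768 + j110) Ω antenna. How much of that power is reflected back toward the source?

|Γ| = |(468 + j110)/(1068 + j110)| = 0.448
|Γ|² = 0.201
P_refl = |Γ|²·P_inc = 6.68 mW, P_del = (1 − |Γ|²)·P_inc = 26.6 mW

P_reflected ≈ 6.68 mW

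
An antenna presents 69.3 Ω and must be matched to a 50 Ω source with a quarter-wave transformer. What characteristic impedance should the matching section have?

Z_qwt = √(Z_0·R_L) = √(50 × 69.3) = √3465

Z_qwt ≈ 58.9 Ω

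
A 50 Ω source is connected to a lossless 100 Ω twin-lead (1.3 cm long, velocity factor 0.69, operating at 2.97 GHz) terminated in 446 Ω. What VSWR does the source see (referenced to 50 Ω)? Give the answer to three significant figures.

λ = v/f = 0.69·c / 2.97 GHz = 0.0697 m
βl = 2π·l/λ = 2π × 0.187 = 67.1°
tan(βl) = 2.37
Z_in = Z_0·(Z_L + jZ_0·tanβl)/(Z_0 + jZ_L·tanβl) = 26.2 − j39.7 Ω
Γ_s = (Z_in − Z_s)/(Z_in + Z_s) = (-23.8 − j39.7)/(76.2 − j39.7), |Γ_s| = 0.539
VSWR = (1 + |Γ_s|)/(1 − |Γ_s|)

VSWR ≈ 3.34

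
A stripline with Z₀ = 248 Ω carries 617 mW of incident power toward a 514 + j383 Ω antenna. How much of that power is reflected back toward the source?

|Γ| = |(266 + j383)/(762 + j383)| = 0.547
|Γ|² = 0.299
P_refl = |Γ|²·P_inc = 184 mW, P_del = (1 − |Γ|²)·P_inc = 433 mW

P_reflected ≈ 184 mW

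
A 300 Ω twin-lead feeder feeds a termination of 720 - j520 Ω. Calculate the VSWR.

Γ = (Z_L − Z_0)/(Z_L + Z_0) = (420 − j520)/(1020 − j520)
|Γ| = 668/1140 = 0.584
VSWR = (1 + |Γ|)/(1 − |Γ|) = 1.58/0.416

VSWR ≈ 3.81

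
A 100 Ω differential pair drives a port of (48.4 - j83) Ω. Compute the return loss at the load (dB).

Γ = (-51.6 − j83)/(148.4 − j83), |Γ| = 0.575
RL = −20·log₁₀|Γ| = −20·log₁₀(0.575)

RL ≈ 4.81 dB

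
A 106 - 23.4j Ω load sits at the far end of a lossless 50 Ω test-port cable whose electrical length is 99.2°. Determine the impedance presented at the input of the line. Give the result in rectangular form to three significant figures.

Z_in ≈ 23.7 + j11.5 Ω

tan(βl) = tan(99.2°) = -6.17
Z_in = Z_0·(Z_L + jZ_0·tanβl)/(Z_0 + jZ_L·tanβl)
     = 50·(106 − j332)/(-94.5 − j654)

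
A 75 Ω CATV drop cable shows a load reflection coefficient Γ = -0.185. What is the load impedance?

Z_L ≈ 51.6 Ω

Z_L = Z_0·(1 + Γ)/(1 − Γ) = 75·(0.815)/(1.19)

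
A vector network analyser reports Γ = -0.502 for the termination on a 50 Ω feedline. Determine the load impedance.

Z_L = Z_0·(1 + Γ)/(1 − Γ) = 50·(0.498)/(1.5)

Z_L ≈ 16.6 Ω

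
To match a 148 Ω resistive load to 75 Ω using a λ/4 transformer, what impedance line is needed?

Z_qwt ≈ 105 Ω

Z_qwt = √(Z_0·R_L) = √(75 × 148) = √11100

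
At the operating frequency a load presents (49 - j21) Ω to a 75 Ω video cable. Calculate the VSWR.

Γ = (Z_L − Z_0)/(Z_L + Z_0) = (-26 − j21)/(124 − j21)
|Γ| = 33.4/126 = 0.266
VSWR = (1 + |Γ|)/(1 − |Γ|) = 1.27/0.734

VSWR ≈ 1.72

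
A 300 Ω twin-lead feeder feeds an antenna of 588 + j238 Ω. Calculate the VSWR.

VSWR ≈ 2.37

Γ = (Z_L − Z_0)/(Z_L + Z_0) = (288 + j238)/(888 + j238)
|Γ| = 374/919 = 0.406
VSWR = (1 + |Γ|)/(1 − |Γ|) = 1.41/0.594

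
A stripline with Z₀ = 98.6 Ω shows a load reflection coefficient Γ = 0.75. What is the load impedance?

Z_L ≈ 690 Ω

Z_L = Z_0·(1 + Γ)/(1 − Γ) = 98.6·(1.75)/(0.25)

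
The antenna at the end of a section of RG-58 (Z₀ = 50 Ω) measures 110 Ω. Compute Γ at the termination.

Γ = (Z_L − Z_0)/(Z_L + Z_0) = (110 − 50)/(110 + 50) = 60/160

Γ = 0.375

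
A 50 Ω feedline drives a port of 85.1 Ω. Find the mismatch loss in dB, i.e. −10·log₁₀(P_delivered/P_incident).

Γ = (85.1 − 50)/(85.1 + 50) = 0.26
|Γ|² = 0.0675, so P_del/P_inc = 1 − |Γ|² = 0.933
ML = −10·log₁₀(1 − |Γ|²)

mismatch loss ≈ 0.304 dB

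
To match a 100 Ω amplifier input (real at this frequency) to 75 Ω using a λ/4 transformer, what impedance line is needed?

Z_qwt ≈ 86.6 Ω

Z_qwt = √(Z_0·R_L) = √(75 × 100) = √7500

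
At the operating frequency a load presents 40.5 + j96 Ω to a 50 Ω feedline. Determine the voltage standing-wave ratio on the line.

VSWR ≈ 6.44

Γ = (Z_L − Z_0)/(Z_L + Z_0) = (-9.5 + j96)/(90.5 + j96)
|Γ| = 96.5/132 = 0.731
VSWR = (1 + |Γ|)/(1 − |Γ|) = 1.73/0.269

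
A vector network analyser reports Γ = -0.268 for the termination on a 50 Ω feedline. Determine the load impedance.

Z_L = Z_0·(1 + Γ)/(1 − Γ) = 50·(0.732)/(1.27)

Z_L ≈ 28.9 Ω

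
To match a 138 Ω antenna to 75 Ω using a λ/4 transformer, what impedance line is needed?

Z_qwt = √(Z_0·R_L) = √(75 × 138) = √10350

Z_qwt ≈ 102 Ω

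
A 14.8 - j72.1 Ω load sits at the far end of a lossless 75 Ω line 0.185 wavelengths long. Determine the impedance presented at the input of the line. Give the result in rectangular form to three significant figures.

Z_in ≈ 8.86 + j30.2 Ω

βl = 2π × 0.185 = 66.6°
tan(βl) = tan(66.6°) = 2.31
Z_in = Z_0·(Z_L + jZ_0·tanβl)/(Z_0 + jZ_L·tanβl)
     = 75·(14.8 + j101)/(242 + j34.2)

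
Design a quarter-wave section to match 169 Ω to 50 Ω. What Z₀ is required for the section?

Z_qwt ≈ 91.9 Ω

Z_qwt = √(Z_0·R_L) = √(50 × 169) = √8450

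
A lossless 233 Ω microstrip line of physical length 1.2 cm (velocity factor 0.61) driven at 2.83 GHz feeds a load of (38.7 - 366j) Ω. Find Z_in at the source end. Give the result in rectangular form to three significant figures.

Z_in ≈ 11.4 + j37.2 Ω

λ = v/f = 0.61·c / 2.83 GHz = 0.0647 m
βl = 2π·l/λ = 2π × 0.186 = 66.8°
tan(βl) = tan(66.8°) = 2.33
Z_in = Z_0·(Z_L + jZ_0·tanβl)/(Z_0 + jZ_L·tanβl)
     = 233·(38.7 + j178)/(1090 + j90.3)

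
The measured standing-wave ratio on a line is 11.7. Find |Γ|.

|Γ| ≈ 0.843

|Γ| = (S − 1)/(S + 1) = (11.7 − 1)/(11.7 + 1) = 10.7/12.7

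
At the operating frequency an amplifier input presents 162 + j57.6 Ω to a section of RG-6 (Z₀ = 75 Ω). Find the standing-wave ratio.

Γ = (Z_L − Z_0)/(Z_L + Z_0) = (87 + j57.6)/(237 + j57.6)
|Γ| = 104/244 = 0.428
VSWR = (1 + |Γ|)/(1 − |Γ|) = 1.43/0.572

VSWR ≈ 2.5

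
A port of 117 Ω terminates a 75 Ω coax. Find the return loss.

RL ≈ 13.2 dB

Γ = (117 − 75)/(117 + 75) = 0.219
RL = −20·log₁₀|Γ| = −20·log₁₀(0.219)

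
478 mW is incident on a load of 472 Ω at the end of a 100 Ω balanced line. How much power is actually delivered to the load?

Γ = (472 − 100)/(472 + 100) = 0.65
|Γ|² = 0.423
P_refl = |Γ|²·P_inc = 202 mW, P_del = (1 − |Γ|²)·P_inc = 276 mW

P_delivered ≈ 276 mW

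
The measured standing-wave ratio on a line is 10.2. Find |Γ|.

|Γ| ≈ 0.821

|Γ| = (S − 1)/(S + 1) = (10.2 − 1)/(10.2 + 1) = 9.2/11.2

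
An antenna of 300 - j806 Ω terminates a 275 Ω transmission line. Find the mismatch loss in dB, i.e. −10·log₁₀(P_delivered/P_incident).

mismatch loss ≈ 4.73 dB

Γ = (25 − j806)/(575 − j806), |Γ| = 0.814
|Γ|² = 0.663, so P_del/P_inc = 1 − |Γ|² = 0.337
ML = −10·log₁₀(1 − |Γ|²)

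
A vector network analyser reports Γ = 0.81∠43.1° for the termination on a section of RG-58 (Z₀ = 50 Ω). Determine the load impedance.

Z_L ≈ 36.3 + j117 Ω

Z_L = Z_0·(1 + Γ)/(1 − Γ) = 50·(1.59 + j0.553)/(0.409 − j0.553)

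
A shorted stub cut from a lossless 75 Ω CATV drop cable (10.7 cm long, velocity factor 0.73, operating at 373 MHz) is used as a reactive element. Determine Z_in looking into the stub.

λ = v/f = 0.73·c / 373 MHz = 0.587 m
βl = 2π·l/λ = 2π × 0.182 = 65.6°
tan(βl) = 2.21
For a shorted stub, Z_in = jZ_0·tan(βl)

Z_in ≈ +j165 Ω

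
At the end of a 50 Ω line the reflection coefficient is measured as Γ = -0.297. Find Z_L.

Z_L = Z_0·(1 + Γ)/(1 − Γ) = 50·(0.703)/(1.3)

Z_L ≈ 27.1 Ω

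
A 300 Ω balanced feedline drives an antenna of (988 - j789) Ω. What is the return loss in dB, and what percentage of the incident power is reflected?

RL ≈ 3.18 dB; 48% of incident power reflected

Γ = (688 − j789)/(1288 − j789), |Γ| = 0.693
RL = −20·log₁₀(0.693) = 3.18 dB
P_refl/P_inc = |Γ|² = 0.48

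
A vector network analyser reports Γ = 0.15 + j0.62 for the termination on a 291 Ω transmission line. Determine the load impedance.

Z_L = Z_0·(1 + Γ)/(1 − Γ) = 291·(1.15 + j0.62)/(0.85 − j0.62)

Z_L ≈ 156 + j326 Ω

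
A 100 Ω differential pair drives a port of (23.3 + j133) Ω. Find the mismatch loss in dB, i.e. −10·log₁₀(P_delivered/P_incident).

Γ = (-76.7 + j133)/(123.3 + j133), |Γ| = 0.847
|Γ|² = 0.717, so P_del/P_inc = 1 − |Γ|² = 0.283
ML = −10·log₁₀(1 − |Γ|²)

mismatch loss ≈ 5.48 dB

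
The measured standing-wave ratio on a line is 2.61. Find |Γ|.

|Γ| ≈ 0.446

|Γ| = (S − 1)/(S + 1) = (2.61 − 1)/(2.61 + 1) = 1.61/3.61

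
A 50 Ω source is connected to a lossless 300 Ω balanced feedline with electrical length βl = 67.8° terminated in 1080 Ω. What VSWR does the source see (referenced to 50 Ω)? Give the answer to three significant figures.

VSWR ≈ 4.83

tan(βl) = 2.45
Z_in = Z_0·(Z_L + jZ_0·tanβl)/(Z_0 + jZ_L·tanβl) = 96 − j112 Ω
Γ_s = (Z_in − Z_s)/(Z_in + Z_s) = (46 − j112)/(146 − j112), |Γ_s| = 0.657
VSWR = (1 + |Γ_s|)/(1 − |Γ_s|)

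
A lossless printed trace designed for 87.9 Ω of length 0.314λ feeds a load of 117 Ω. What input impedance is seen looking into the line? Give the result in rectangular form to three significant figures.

βl = 2π × 0.314 = 113°
tan(βl) = tan(113°) = -2.35
Z_in = Z_0·(Z_L + jZ_0·tanβl)/(Z_0 + jZ_L·tanβl)
     = 87.9·(117 − j207)/(87.9 − j275)

Z_in ≈ 70.8 + j14.8 Ω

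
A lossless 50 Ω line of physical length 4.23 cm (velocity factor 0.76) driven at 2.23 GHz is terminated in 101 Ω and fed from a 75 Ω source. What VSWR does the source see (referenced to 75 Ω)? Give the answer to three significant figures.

λ = v/f = 0.76·c / 2.23 GHz = 0.102 m
βl = 2π·l/λ = 2π × 0.414 = 149°
tan(βl) = -0.602
Z_in = Z_0·(Z_L + jZ_0·tanβl)/(Z_0 + jZ_L·tanβl) = 55.5 + j37.4 Ω
Γ_s = (Z_in − Z_s)/(Z_in + Z_s) = (-19.5 + j37.4)/(130 + j37.4), |Γ_s| = 0.311
VSWR = (1 + |Γ_s|)/(1 − |Γ_s|)

VSWR ≈ 1.9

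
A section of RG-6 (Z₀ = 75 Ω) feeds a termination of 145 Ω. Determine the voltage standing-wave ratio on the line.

VSWR ≈ 1.93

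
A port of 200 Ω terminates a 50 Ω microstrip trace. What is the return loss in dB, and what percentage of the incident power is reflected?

Γ = (200 − 50)/(200 + 50) = 0.6
RL = −20·log₁₀(0.6) = 4.44 dB
P_refl/P_inc = |Γ|² = 0.36

RL ≈ 4.44 dB; 36% of incident power reflected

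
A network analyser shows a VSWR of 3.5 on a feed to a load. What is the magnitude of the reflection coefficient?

|Γ| ≈ 0.556

|Γ| = (S − 1)/(S + 1) = (3.5 − 1)/(3.5 + 1) = 2.5/4.5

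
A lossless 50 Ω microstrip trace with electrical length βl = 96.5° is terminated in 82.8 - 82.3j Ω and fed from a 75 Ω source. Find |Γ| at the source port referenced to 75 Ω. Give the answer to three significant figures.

tan(βl) = -8.78
Z_in = Z_0·(Z_L + jZ_0·tanβl)/(Z_0 + jZ_L·tanβl) = 16.5 + j20.9 Ω
Γ_s = (Z_in − Z_s)/(Z_in + Z_s) = (-58.5 + j20.9)/(91.5 + j20.9), |Γ_s| = 0.662

|Γ| ≈ 0.662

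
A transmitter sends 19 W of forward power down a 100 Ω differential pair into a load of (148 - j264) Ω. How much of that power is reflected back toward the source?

P_reflected ≈ 10.4 W

|Γ| = |(48 − j264)/(248 − j264)| = 0.741
|Γ|² = 0.549
P_refl = |Γ|²·P_inc = 10.4 W, P_del = (1 − |Γ|²)·P_inc = 8.57 W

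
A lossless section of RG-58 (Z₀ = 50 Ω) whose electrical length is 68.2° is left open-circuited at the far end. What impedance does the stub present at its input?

Z_in ≈ −j20 Ω

tan(βl) = 2.5
For an open-circuited stub, Z_in = −jZ_0·cot(βl) = −jZ_0/tan(βl)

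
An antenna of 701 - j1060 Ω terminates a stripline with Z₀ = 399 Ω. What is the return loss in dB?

Γ = (302 − j1060)/(1100 − j1060), |Γ| = 0.722
RL = −20·log₁₀|Γ| = −20·log₁₀(0.722)

RL ≈ 2.84 dB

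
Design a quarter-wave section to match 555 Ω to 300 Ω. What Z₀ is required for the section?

Z_qwt ≈ 408 Ω

Z_qwt = √(Z_0·R_L) = √(300 × 555) = √166500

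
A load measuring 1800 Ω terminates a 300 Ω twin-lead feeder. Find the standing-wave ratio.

Γ = (1800 − 300)/(1800 + 300) = 0.714
VSWR = (1 + 0.714)/(1 − 0.714)

VSWR ≈ 6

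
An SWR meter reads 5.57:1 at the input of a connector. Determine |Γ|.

|Γ| = (S − 1)/(S + 1) = (5.57 − 1)/(5.57 + 1) = 4.57/6.57

|Γ| ≈ 0.696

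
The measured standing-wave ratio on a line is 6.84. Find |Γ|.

|Γ| = (S − 1)/(S + 1) = (6.84 − 1)/(6.84 + 1) = 5.84/7.84

|Γ| ≈ 0.745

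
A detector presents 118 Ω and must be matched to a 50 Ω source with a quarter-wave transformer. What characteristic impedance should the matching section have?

Z_qwt ≈ 76.8 Ω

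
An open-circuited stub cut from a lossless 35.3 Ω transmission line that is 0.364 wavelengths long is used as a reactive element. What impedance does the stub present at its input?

βl = 2π × 0.364 = 131°
tan(βl) = -1.15
For an open-circuited stub, Z_in = −jZ_0·cot(βl) = −jZ_0/tan(βl)

Z_in ≈ +j30.7 Ω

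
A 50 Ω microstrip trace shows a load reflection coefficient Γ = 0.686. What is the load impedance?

Z_L = Z_0·(1 + Γ)/(1 − Γ) = 50·(1.69)/(0.314)

Z_L ≈ 268 Ω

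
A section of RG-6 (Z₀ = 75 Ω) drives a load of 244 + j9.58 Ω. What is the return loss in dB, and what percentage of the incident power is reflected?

Γ = (169 + j9.58)/(319 + j9.58), |Γ| = 0.53
RL = −20·log₁₀(0.53) = 5.51 dB
P_refl/P_inc = |Γ|² = 0.281

RL ≈ 5.51 dB; 28.1% of incident power reflected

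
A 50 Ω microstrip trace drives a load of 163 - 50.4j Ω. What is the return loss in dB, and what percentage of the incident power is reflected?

RL ≈ 4.95 dB; 32% of incident power reflected

Γ = (113 − j50.4)/(213 − j50.4), |Γ| = 0.565
RL = −20·log₁₀(0.565) = 4.95 dB
P_refl/P_inc = |Γ|² = 0.32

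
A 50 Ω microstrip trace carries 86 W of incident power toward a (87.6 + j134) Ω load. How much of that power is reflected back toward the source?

|Γ| = |(37.6 + j134)/(137.6 + j134)| = 0.725
|Γ|² = 0.525
P_refl = |Γ|²·P_inc = 45.2 W, P_del = (1 − |Γ|²)·P_inc = 40.8 W

P_reflected ≈ 45.2 W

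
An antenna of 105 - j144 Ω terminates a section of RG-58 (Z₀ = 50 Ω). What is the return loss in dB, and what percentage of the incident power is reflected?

Γ = (55 − j144)/(155 − j144), |Γ| = 0.729
RL = −20·log₁₀(0.729) = 2.75 dB
P_refl/P_inc = |Γ|² = 0.531

RL ≈ 2.75 dB; 53.1% of incident power reflected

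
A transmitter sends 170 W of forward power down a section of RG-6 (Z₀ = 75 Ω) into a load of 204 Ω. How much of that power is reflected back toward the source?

Γ = (204 − 75)/(204 + 75) = 0.462
|Γ|² = 0.214
P_refl = |Γ|²·P_inc = 36.3 W, P_del = (1 − |Γ|²)·P_inc = 134 W

P_reflected ≈ 36.3 W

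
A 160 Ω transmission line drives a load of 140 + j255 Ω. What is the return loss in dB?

Γ = (-20 + j255)/(300 + j255), |Γ| = 0.65
RL = −20·log₁₀|Γ| = −20·log₁₀(0.65)

RL ≈ 3.75 dB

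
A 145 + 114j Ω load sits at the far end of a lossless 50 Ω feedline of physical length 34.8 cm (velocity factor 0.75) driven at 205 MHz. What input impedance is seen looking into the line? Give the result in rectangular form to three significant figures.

Z_in ≈ 11 + j12.1 Ω

λ = v/f = 0.75·c / 205 MHz = 1.1 m
βl = 2π·l/λ = 2π × 0.317 = 114°
tan(βl) = tan(114°) = -2.23
Z_in = Z_0·(Z_L + jZ_0·tanβl)/(Z_0 + jZ_L·tanβl)
     = 50·(145 + j2.45)/(304 − j323)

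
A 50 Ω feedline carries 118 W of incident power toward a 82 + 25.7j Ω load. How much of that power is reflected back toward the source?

|Γ| = |(32 + j25.7)/(132 + j25.7)| = 0.305
|Γ|² = 0.0931
P_refl = |Γ|²·P_inc = 11 W, P_del = (1 − |Γ|²)·P_inc = 107 W

P_reflected ≈ 11 W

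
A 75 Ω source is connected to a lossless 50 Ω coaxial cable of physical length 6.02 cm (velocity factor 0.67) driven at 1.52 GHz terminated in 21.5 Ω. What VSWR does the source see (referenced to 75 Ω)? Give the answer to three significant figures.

VSWR ≈ 3.36

λ = v/f = 0.67·c / 1.52 GHz = 0.132 m
βl = 2π·l/λ = 2π × 0.455 = 164°
tan(βl) = -0.289
Z_in = Z_0·(Z_L + jZ_0·tanβl)/(Z_0 + jZ_L·tanβl) = 22.9 − j11.6 Ω
Γ_s = (Z_in − Z_s)/(Z_in + Z_s) = (-52.1 − j11.6)/(97.9 − j11.6), |Γ_s| = 0.541
VSWR = (1 + |Γ_s|)/(1 − |Γ_s|)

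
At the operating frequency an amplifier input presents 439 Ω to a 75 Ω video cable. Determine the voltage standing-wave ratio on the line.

VSWR ≈ 5.85

For a purely resistive load, VSWR = R_L/Z_0 or Z_0/R_L (whichever > 1) = 439/75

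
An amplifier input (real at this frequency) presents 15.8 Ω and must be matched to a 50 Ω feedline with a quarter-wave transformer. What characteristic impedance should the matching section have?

Z_qwt ≈ 28.1 Ω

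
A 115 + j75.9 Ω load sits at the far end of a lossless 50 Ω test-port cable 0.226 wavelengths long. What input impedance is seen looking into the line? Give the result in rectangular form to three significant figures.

βl = 2π × 0.226 = 81.4°
tan(βl) = tan(81.4°) = 6.58
Z_in = Z_0·(Z_L + jZ_0·tanβl)/(Z_0 + jZ_L·tanβl)
     = 50·(115 + j405)/(-450 + j757)

Z_in ≈ 16.4 − j17.4 Ω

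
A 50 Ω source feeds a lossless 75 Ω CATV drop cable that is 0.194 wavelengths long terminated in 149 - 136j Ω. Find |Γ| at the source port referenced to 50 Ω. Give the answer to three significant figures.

βl = 2π × 0.194 = 69.8°
tan(βl) = 2.72
Z_in = Z_0·(Z_L + jZ_0·tanβl)/(Z_0 + jZ_L·tanβl) = 19.4 − j6.21 Ω
Γ_s = (Z_in − Z_s)/(Z_in + Z_s) = (-30.6 − j6.21)/(69.4 − j6.21), |Γ_s| = 0.447

|Γ| ≈ 0.447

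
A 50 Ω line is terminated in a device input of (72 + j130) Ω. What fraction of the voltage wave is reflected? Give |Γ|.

|Γ| ≈ 0.74

Γ = (Z_L − Z_0)/(Z_L + Z_0) = (22 + j130)/(122 + j130)
|Γ| = 132/178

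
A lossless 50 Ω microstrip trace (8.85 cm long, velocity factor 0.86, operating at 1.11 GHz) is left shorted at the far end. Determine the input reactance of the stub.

X_in ≈ -46.5 Ω (capacitive)

λ = v/f = 0.86·c / 1.11 GHz = 0.232 m
βl = 2π·l/λ = 2π × 0.381 = 137°
tan(βl) = -0.93
For a shorted stub, Z_in = jZ_0·tan(βl)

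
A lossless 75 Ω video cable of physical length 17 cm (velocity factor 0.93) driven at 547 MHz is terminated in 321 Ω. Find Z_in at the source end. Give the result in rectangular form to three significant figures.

λ = v/f = 0.93·c / 547 MHz = 0.51 m
βl = 2π·l/λ = 2π × 0.333 = 120°
tan(βl) = tan(120°) = -1.73
Z_in = Z_0·(Z_L + jZ_0·tanβl)/(Z_0 + jZ_L·tanβl)
     = 75·(321 − j130)/(75 − j556)

Z_in ≈ 22.9 + j40.2 Ω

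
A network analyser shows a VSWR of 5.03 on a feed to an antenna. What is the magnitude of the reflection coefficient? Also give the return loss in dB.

|Γ| ≈ 0.668; return loss ≈ 3.5 dB

|Γ| = (S − 1)/(S + 1) = (5.03 − 1)/(5.03 + 1) = 4.03/6.03
RL = −20·log₁₀|Γ| = −20·log₁₀(0.668)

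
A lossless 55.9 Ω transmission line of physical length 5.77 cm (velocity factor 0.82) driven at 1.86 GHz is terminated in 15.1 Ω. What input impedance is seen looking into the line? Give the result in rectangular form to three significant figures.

Z_in ≈ 17.6 − j21.7 Ω

λ = v/f = 0.82·c / 1.86 GHz = 0.132 m
βl = 2π·l/λ = 2π × 0.436 = 157°
tan(βl) = tan(157°) = -0.423
Z_in = Z_0·(Z_L + jZ_0·tanβl)/(Z_0 + jZ_L·tanβl)
     = 55.9·(15.1 − j23.7)/(55.9 − j6.39)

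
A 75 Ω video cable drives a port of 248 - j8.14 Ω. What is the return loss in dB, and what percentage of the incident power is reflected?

Γ = (173 − j8.14)/(323 − j8.14), |Γ| = 0.536
RL = −20·log₁₀(0.536) = 5.42 dB
P_refl/P_inc = |Γ|² = 0.287

RL ≈ 5.42 dB; 28.7% of incident power reflected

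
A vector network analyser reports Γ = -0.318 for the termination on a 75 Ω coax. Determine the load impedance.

Z_L = Z_0·(1 + Γ)/(1 − Γ) = 75·(0.682)/(1.32)

Z_L ≈ 38.8 Ω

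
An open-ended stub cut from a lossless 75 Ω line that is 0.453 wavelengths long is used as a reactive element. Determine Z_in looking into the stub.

Z_in ≈ +j247 Ω

βl = 2π × 0.453 = 163°
tan(βl) = -0.304
For an open-ended stub, Z_in = −jZ_0·cot(βl) = −jZ_0/tan(βl)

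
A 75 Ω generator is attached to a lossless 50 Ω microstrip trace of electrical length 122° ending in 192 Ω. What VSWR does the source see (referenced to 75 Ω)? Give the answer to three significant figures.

tan(βl) = -1.6
Z_in = Z_0·(Z_L + jZ_0·tanβl)/(Z_0 + jZ_L·tanβl) = 17.6 + j28.4 Ω
Γ_s = (Z_in − Z_s)/(Z_in + Z_s) = (-57.4 + j28.4)/(92.6 + j28.4), |Γ_s| = 0.661
VSWR = (1 + |Γ_s|)/(1 − |Γ_s|)

VSWR ≈ 4.89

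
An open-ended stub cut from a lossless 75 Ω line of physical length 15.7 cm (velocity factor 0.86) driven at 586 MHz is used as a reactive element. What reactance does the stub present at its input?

X_in ≈ 59.4 Ω (inductive)

λ = v/f = 0.86·c / 586 MHz = 0.44 m
βl = 2π·l/λ = 2π × 0.357 = 128°
tan(βl) = -1.26
For an open-ended stub, Z_in = −jZ_0·cot(βl) = −jZ_0/tan(βl)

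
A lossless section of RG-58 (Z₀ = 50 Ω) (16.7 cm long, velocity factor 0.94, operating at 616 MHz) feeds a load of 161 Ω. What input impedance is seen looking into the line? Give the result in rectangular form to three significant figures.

λ = v/f = 0.94·c / 616 MHz = 0.458 m
βl = 2π·l/λ = 2π × 0.365 = 131°
tan(βl) = tan(131°) = -1.14
Z_in = Z_0·(Z_L + jZ_0·tanβl)/(Z_0 + jZ_L·tanβl)
     = 50·(161 − j56.9)/(50 − j183)

Z_in ≈ 25.6 + j37 Ω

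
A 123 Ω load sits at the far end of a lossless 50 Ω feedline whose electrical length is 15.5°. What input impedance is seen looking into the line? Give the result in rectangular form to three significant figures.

Z_in ≈ 90.4 − j47.8 Ω

tan(βl) = tan(15.5°) = 0.277
Z_in = Z_0·(Z_L + jZ_0·tanβl)/(Z_0 + jZ_L·tanβl)
     = 50·(123 + j13.9)/(50 + j34.1)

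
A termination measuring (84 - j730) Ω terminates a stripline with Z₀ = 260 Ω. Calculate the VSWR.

VSWR ≈ 27.8

Γ = (Z_L − Z_0)/(Z_L + Z_0) = (-176 − j730)/(344 − j730)
|Γ| = 751/807 = 0.931
VSWR = (1 + |Γ|)/(1 − |Γ|) = 1.93/0.0695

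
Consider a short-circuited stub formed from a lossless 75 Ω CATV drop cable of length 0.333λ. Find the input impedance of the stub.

Z_in ≈ −j131 Ω

βl = 2π × 0.333 = 120°
tan(βl) = -1.74
For a short-circuited stub, Z_in = jZ_0·tan(βl)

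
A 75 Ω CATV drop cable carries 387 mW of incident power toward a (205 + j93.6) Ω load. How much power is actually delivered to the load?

P_delivered ≈ 273 mW

|Γ| = |(130 + j93.6)/(280 + j93.6)| = 0.543
|Γ|² = 0.294
P_refl = |Γ|²·P_inc = 114 mW, P_del = (1 − |Γ|²)·P_inc = 273 mW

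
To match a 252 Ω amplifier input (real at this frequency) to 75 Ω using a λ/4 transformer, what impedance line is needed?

Z_qwt = √(Z_0·R_L) = √(75 × 252) = √18900

Z_qwt ≈ 137 Ω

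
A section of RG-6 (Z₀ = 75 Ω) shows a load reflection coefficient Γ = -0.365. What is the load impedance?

Z_L ≈ 34.9 Ω

Z_L = Z_0·(1 + Γ)/(1 − Γ) = 75·(0.635)/(1.36)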